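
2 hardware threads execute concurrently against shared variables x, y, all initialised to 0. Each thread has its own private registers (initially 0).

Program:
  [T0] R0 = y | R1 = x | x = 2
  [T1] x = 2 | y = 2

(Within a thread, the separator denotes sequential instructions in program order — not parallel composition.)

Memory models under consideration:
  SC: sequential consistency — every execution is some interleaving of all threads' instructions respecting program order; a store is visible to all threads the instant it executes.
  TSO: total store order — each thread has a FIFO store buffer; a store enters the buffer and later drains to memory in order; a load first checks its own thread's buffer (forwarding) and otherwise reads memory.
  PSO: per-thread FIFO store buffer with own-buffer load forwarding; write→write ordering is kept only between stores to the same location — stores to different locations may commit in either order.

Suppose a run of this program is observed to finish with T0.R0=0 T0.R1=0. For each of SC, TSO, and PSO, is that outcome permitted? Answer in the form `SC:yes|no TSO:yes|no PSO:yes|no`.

SC:yes TSO:yes PSO:yes

outcome vector order: (T0.R0,T0.R1)
[SC] allowed = {(0,0) (0,2) (2,2)}
[TSO] allowed = {(0,0) (0,2) (2,2)}
[PSO] allowed = {(0,0) (0,2) (2,0) (2,2)}
target (0,0) ∈ {SC,TSO,PSO}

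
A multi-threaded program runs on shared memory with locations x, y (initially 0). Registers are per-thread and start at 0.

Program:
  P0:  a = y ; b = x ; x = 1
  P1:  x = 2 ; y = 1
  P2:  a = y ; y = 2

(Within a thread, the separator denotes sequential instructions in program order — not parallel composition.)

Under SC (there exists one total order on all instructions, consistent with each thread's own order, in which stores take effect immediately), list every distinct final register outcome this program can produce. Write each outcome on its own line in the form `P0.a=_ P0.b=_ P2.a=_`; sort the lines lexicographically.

outcome vector order: (P0.a,P0.b,P2.a)
|SC outcomes| = 9

P0.a=0 P0.b=0 P2.a=0
P0.a=0 P0.b=0 P2.a=1
P0.a=0 P0.b=2 P2.a=0
P0.a=0 P0.b=2 P2.a=1
P0.a=1 P0.b=2 P2.a=0
P0.a=1 P0.b=2 P2.a=1
P0.a=2 P0.b=0 P2.a=0
P0.a=2 P0.b=2 P2.a=0
P0.a=2 P0.b=2 P2.a=1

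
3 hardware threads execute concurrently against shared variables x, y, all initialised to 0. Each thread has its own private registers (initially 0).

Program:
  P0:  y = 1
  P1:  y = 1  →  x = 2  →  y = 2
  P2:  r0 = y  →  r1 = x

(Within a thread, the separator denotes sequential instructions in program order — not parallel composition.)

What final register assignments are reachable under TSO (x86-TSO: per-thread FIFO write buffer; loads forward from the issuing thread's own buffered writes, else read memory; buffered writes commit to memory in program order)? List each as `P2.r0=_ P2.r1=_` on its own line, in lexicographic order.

outcome vector order: (P2.r0,P2.r1)
|TSO outcomes| = 5

P2.r0=0 P2.r1=0
P2.r0=0 P2.r1=2
P2.r0=1 P2.r1=0
P2.r0=1 P2.r1=2
P2.r0=2 P2.r1=2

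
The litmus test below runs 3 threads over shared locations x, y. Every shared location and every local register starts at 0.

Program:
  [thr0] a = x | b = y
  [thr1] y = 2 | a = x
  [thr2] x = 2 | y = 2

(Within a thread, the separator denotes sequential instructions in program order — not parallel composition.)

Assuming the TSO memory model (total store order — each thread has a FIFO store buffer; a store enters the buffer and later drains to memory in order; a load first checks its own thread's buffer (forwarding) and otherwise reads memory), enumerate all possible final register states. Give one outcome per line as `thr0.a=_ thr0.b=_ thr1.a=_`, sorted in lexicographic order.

thr0.a=0 thr0.b=0 thr1.a=0
thr0.a=0 thr0.b=0 thr1.a=2
thr0.a=0 thr0.b=2 thr1.a=0
thr0.a=0 thr0.b=2 thr1.a=2
thr0.a=2 thr0.b=0 thr1.a=0
thr0.a=2 thr0.b=0 thr1.a=2
thr0.a=2 thr0.b=2 thr1.a=0
thr0.a=2 thr0.b=2 thr1.a=2

outcome vector order: (thr0.a,thr0.b,thr1.a)
|TSO outcomes| = 8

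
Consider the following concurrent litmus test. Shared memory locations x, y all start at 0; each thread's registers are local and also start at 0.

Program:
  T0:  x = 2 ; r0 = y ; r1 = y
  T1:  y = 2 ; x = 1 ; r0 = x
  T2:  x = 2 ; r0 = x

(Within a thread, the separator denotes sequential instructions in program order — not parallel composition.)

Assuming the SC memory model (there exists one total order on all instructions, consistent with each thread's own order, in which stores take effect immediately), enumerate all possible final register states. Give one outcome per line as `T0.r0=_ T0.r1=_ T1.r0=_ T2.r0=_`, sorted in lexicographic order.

T0.r0=0 T0.r1=0 T1.r0=1 T2.r0=1
T0.r0=0 T0.r1=0 T1.r0=1 T2.r0=2
T0.r0=0 T0.r1=0 T1.r0=2 T2.r0=2
T0.r0=0 T0.r1=2 T1.r0=1 T2.r0=1
T0.r0=0 T0.r1=2 T1.r0=1 T2.r0=2
T0.r0=0 T0.r1=2 T1.r0=2 T2.r0=2
T0.r0=2 T0.r1=2 T1.r0=1 T2.r0=1
T0.r0=2 T0.r1=2 T1.r0=1 T2.r0=2
T0.r0=2 T0.r1=2 T1.r0=2 T2.r0=1
T0.r0=2 T0.r1=2 T1.r0=2 T2.r0=2

outcome vector order: (T0.r0,T0.r1,T1.r0,T2.r0)
|SC outcomes| = 10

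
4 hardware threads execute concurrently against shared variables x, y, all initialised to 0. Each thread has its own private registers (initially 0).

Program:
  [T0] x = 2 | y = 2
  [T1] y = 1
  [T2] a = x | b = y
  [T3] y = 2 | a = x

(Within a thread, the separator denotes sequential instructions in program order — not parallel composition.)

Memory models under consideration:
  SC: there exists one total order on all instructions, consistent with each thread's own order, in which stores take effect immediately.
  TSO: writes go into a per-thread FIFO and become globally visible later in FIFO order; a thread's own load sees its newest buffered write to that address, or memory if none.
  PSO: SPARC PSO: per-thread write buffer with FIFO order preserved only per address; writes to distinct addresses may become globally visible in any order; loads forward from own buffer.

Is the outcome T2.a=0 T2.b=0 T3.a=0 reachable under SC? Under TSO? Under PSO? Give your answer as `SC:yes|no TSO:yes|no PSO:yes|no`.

SC:yes TSO:yes PSO:yes

outcome vector order: (T2.a,T2.b,T3.a)
under SC → (0,0,0); (0,0,2); (0,1,0); (0,1,2); (0,2,0); (0,2,2); (2,0,2); (2,1,0); (2,1,2); (2,2,0); (2,2,2)
under TSO → (0,0,0); (0,0,2); (0,1,0); (0,1,2); (0,2,0); (0,2,2); (2,0,0); (2,0,2); (2,1,0); (2,1,2); (2,2,0); (2,2,2)
under PSO → (0,0,0); (0,0,2); (0,1,0); (0,1,2); (0,2,0); (0,2,2); (2,0,0); (2,0,2); (2,1,0); (2,1,2); (2,2,0); (2,2,2)
target (0,0,0) ∈ {SC,TSO,PSO}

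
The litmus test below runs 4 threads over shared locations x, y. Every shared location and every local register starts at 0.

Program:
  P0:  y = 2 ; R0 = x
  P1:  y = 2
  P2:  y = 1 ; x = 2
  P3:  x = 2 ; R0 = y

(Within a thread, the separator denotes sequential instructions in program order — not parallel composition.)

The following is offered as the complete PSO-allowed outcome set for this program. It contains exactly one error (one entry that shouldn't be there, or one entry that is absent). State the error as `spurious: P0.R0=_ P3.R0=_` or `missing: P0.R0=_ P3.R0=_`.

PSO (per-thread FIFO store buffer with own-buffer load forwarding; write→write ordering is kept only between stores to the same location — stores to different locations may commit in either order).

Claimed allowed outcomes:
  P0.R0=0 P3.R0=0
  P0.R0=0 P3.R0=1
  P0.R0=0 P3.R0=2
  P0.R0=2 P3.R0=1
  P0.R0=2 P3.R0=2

missing: P0.R0=2 P3.R0=0

outcome vector order: (P0.R0,P3.R0)
PSO (6): 00, 01, 02, 20, 21, 22
PSO∖claimed = {20}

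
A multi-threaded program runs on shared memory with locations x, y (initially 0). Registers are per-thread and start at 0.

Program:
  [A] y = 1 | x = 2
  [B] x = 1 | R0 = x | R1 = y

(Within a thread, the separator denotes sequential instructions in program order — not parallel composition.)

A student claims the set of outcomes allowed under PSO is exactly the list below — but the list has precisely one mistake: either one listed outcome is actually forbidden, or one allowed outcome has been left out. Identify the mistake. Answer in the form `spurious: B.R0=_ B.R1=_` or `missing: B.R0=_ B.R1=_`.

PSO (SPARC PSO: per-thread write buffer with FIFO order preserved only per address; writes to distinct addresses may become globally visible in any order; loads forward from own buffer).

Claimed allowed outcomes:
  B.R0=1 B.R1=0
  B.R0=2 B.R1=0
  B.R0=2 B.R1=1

outcome vector order: (B.R0,B.R1)
PSO (4): (1,0), (1,1), (2,0), (2,1)
PSO∖claimed = {(1,1)}

missing: B.R0=1 B.R1=1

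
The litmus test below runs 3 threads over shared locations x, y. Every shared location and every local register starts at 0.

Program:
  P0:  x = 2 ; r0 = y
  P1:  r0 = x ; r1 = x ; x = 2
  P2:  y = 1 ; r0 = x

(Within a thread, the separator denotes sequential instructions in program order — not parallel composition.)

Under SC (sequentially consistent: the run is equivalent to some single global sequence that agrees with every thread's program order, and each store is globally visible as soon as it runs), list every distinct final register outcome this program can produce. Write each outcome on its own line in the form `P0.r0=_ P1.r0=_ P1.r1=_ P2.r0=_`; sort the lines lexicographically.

P0.r0=0 P1.r0=0 P1.r1=0 P2.r0=2
P0.r0=0 P1.r0=0 P1.r1=2 P2.r0=2
P0.r0=0 P1.r0=2 P1.r1=2 P2.r0=2
P0.r0=1 P1.r0=0 P1.r1=0 P2.r0=0
P0.r0=1 P1.r0=0 P1.r1=0 P2.r0=2
P0.r0=1 P1.r0=0 P1.r1=2 P2.r0=0
P0.r0=1 P1.r0=0 P1.r1=2 P2.r0=2
P0.r0=1 P1.r0=2 P1.r1=2 P2.r0=0
P0.r0=1 P1.r0=2 P1.r1=2 P2.r0=2

outcome vector order: (P0.r0,P1.r0,P1.r1,P2.r0)
|SC outcomes| = 9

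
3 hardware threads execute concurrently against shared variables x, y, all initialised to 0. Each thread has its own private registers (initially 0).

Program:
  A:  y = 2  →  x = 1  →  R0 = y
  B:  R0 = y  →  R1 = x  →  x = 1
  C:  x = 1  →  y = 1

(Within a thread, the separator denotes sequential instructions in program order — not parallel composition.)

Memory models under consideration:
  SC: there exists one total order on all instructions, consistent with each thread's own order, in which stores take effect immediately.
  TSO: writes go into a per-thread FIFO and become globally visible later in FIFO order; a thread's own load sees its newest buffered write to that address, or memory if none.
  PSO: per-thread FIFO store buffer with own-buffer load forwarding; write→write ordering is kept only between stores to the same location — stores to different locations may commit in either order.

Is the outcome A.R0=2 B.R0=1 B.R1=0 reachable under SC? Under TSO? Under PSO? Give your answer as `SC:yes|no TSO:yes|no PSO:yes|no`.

outcome vector order: (A.R0,B.R0,B.R1)
under SC → 1/0/0, 1/0/1, 1/1/1, 1/2/0, 1/2/1, 2/0/0, 2/0/1, 2/1/1, 2/2/0, 2/2/1
under TSO → 1/0/0, 1/0/1, 1/1/1, 1/2/0, 1/2/1, 2/0/0, 2/0/1, 2/1/1, 2/2/0, 2/2/1
under PSO → 1/0/0, 1/0/1, 1/1/0, 1/1/1, 1/2/0, 1/2/1, 2/0/0, 2/0/1, 2/1/0, 2/1/1, 2/2/0, 2/2/1
target 2/1/0 ∈ {PSO}

SC:no TSO:no PSO:yes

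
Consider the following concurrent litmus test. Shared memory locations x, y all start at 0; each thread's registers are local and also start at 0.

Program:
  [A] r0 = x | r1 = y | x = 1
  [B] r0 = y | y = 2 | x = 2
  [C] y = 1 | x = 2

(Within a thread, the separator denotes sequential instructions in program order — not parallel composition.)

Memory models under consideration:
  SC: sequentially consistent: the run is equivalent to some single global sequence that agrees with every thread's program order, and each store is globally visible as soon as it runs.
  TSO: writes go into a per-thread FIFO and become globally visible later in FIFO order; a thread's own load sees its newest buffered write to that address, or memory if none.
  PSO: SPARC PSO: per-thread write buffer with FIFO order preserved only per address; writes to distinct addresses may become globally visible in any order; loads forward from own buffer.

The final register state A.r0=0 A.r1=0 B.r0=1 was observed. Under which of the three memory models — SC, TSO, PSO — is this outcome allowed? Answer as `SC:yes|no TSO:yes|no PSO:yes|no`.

outcome vector order: (A.r0,A.r1,B.r0)
under SC → 0/0/0; 0/0/1; 0/1/0; 0/1/1; 0/2/0; 0/2/1; 2/1/0; 2/1/1; 2/2/0; 2/2/1
under TSO → 0/0/0; 0/0/1; 0/1/0; 0/1/1; 0/2/0; 0/2/1; 2/1/0; 2/1/1; 2/2/0; 2/2/1
under PSO → 0/0/0; 0/0/1; 0/1/0; 0/1/1; 0/2/0; 0/2/1; 2/0/0; 2/0/1; 2/1/0; 2/1/1; 2/2/0; 2/2/1
target 0/0/1 ∈ {SC,TSO,PSO}

SC:yes TSO:yes PSO:yes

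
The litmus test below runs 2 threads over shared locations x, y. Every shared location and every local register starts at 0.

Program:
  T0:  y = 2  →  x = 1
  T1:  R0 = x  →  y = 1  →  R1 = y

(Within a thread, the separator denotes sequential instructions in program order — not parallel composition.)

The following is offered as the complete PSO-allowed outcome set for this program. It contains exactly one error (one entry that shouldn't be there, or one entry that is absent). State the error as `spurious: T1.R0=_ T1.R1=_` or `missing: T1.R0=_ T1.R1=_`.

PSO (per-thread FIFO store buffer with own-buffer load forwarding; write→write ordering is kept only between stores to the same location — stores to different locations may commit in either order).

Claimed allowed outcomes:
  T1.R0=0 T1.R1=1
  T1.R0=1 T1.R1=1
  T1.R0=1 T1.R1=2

outcome vector order: (T1.R0,T1.R1)
PSO: 4 outcomes — {<0 1>; <0 2>; <1 1>; <1 2>}
PSO∖claimed = {<0 2>}

missing: T1.R0=0 T1.R1=2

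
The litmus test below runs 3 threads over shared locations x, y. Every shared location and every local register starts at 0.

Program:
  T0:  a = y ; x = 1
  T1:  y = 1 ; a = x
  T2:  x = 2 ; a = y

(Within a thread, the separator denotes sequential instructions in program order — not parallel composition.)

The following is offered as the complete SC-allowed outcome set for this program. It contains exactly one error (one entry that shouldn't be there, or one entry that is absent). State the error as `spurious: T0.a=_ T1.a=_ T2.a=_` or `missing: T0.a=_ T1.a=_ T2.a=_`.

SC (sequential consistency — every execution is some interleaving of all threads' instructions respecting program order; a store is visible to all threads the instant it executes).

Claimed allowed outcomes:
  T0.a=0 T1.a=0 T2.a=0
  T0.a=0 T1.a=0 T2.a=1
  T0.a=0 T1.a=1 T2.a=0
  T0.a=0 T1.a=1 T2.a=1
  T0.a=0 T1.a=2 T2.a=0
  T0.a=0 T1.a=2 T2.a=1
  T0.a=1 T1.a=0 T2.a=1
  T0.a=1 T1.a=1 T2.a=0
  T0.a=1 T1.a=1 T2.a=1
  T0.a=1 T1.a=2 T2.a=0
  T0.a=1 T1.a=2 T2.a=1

spurious: T0.a=0 T1.a=0 T2.a=0

outcome vector order: (T0.a,T1.a,T2.a)
SC (10): 0/0/1 0/1/0 0/1/1 0/2/0 0/2/1 1/0/1 1/1/0 1/1/1 1/2/0 1/2/1
claimed∖SC = {0/0/0}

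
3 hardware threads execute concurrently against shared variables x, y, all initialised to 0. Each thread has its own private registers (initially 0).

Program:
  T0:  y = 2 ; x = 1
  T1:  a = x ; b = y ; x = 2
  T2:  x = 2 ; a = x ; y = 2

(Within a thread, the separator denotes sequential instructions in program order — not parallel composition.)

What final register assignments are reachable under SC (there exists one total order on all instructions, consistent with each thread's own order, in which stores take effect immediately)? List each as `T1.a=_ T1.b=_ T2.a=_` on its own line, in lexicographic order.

T1.a=0 T1.b=0 T2.a=1
T1.a=0 T1.b=0 T2.a=2
T1.a=0 T1.b=2 T2.a=1
T1.a=0 T1.b=2 T2.a=2
T1.a=1 T1.b=2 T2.a=1
T1.a=1 T1.b=2 T2.a=2
T1.a=2 T1.b=0 T2.a=1
T1.a=2 T1.b=0 T2.a=2
T1.a=2 T1.b=2 T2.a=1
T1.a=2 T1.b=2 T2.a=2

outcome vector order: (T1.a,T1.b,T2.a)
|SC outcomes| = 10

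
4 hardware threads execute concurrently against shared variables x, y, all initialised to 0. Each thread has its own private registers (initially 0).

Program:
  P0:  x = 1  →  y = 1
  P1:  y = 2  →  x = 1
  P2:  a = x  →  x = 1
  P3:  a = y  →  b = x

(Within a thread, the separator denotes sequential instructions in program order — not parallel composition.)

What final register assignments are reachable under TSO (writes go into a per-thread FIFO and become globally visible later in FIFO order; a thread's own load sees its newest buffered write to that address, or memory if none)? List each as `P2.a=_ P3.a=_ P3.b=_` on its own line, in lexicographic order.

P2.a=0 P3.a=0 P3.b=0
P2.a=0 P3.a=0 P3.b=1
P2.a=0 P3.a=1 P3.b=1
P2.a=0 P3.a=2 P3.b=0
P2.a=0 P3.a=2 P3.b=1
P2.a=1 P3.a=0 P3.b=0
P2.a=1 P3.a=0 P3.b=1
P2.a=1 P3.a=1 P3.b=1
P2.a=1 P3.a=2 P3.b=0
P2.a=1 P3.a=2 P3.b=1

outcome vector order: (P2.a,P3.a,P3.b)
|TSO outcomes| = 10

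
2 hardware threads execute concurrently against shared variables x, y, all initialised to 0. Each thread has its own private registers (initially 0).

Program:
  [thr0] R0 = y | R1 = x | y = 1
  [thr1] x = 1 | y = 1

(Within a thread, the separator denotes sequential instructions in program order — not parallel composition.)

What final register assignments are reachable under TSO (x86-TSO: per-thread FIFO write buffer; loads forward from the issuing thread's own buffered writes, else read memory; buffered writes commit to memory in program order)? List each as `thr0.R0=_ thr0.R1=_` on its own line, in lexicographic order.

outcome vector order: (thr0.R0,thr0.R1)
|TSO outcomes| = 3

thr0.R0=0 thr0.R1=0
thr0.R0=0 thr0.R1=1
thr0.R0=1 thr0.R1=1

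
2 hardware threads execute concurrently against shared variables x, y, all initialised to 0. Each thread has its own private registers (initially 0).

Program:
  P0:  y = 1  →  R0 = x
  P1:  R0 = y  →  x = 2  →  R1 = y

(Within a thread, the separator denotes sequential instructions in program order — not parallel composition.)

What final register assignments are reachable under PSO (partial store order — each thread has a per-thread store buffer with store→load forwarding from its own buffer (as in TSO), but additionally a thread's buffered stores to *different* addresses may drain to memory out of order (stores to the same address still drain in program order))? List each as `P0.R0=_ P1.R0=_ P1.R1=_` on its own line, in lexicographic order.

P0.R0=0 P1.R0=0 P1.R1=0
P0.R0=0 P1.R0=0 P1.R1=1
P0.R0=0 P1.R0=1 P1.R1=1
P0.R0=2 P1.R0=0 P1.R1=0
P0.R0=2 P1.R0=0 P1.R1=1
P0.R0=2 P1.R0=1 P1.R1=1

outcome vector order: (P0.R0,P1.R0,P1.R1)
|PSO outcomes| = 6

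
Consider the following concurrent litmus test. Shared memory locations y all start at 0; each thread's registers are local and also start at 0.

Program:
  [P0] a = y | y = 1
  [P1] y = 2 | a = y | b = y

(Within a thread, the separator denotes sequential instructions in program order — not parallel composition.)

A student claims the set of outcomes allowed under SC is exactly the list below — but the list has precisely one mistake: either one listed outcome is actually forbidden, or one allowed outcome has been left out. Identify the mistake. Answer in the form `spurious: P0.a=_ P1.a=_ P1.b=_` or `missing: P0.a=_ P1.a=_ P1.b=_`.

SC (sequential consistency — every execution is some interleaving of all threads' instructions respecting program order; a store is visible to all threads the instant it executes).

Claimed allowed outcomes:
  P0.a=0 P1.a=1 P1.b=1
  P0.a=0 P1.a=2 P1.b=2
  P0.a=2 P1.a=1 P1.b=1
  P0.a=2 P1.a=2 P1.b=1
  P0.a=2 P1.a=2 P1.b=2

missing: P0.a=0 P1.a=2 P1.b=1

outcome vector order: (P0.a,P1.a,P1.b)
under SC → <0 1 1>; <0 2 1>; <0 2 2>; <2 1 1>; <2 2 1>; <2 2 2>
SC∖claimed = {<0 2 1>}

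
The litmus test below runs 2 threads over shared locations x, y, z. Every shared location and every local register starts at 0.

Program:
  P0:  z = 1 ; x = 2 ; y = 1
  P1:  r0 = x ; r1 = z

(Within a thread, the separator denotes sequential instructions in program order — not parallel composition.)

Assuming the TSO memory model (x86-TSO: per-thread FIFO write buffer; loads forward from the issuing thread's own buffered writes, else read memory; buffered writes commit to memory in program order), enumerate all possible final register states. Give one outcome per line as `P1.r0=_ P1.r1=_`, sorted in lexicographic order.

outcome vector order: (P1.r0,P1.r1)
|TSO outcomes| = 3

P1.r0=0 P1.r1=0
P1.r0=0 P1.r1=1
P1.r0=2 P1.r1=1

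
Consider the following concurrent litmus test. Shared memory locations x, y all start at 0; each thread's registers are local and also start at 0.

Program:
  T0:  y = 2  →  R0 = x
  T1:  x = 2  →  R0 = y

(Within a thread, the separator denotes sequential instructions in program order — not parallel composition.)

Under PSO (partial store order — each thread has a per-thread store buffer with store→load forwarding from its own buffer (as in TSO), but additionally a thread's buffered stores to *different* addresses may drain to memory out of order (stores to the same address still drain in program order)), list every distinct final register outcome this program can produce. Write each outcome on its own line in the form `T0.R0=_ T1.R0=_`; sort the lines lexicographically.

outcome vector order: (T0.R0,T1.R0)
|PSO outcomes| = 4

T0.R0=0 T1.R0=0
T0.R0=0 T1.R0=2
T0.R0=2 T1.R0=0
T0.R0=2 T1.R0=2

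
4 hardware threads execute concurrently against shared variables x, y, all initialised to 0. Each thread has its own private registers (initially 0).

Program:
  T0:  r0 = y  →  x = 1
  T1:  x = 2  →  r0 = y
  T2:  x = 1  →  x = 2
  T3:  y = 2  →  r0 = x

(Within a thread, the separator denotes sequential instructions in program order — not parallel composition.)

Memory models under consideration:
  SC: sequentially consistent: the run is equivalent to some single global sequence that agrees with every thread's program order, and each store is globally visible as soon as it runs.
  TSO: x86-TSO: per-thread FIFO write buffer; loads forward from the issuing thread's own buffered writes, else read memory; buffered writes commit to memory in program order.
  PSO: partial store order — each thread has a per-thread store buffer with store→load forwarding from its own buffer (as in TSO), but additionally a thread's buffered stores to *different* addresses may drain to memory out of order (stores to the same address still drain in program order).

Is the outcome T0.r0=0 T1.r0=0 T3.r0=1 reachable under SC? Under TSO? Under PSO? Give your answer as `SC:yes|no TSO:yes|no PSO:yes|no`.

outcome vector order: (T0.r0,T1.r0,T3.r0)
under SC → 001 002 020 021 022 201 202 220 221 222
under TSO → 000 001 002 020 021 022 200 201 202 220 221 222
under PSO → 000 001 002 020 021 022 200 201 202 220 221 222
target 001 ∈ {SC,TSO,PSO}

SC:yes TSO:yes PSO:yes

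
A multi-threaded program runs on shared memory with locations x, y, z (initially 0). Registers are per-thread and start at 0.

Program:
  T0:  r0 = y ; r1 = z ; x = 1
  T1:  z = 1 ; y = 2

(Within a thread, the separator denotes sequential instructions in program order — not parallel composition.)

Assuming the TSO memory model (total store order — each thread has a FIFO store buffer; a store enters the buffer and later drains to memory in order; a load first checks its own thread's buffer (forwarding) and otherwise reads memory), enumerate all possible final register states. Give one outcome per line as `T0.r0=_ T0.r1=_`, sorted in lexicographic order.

T0.r0=0 T0.r1=0
T0.r0=0 T0.r1=1
T0.r0=2 T0.r1=1

outcome vector order: (T0.r0,T0.r1)
|TSO outcomes| = 3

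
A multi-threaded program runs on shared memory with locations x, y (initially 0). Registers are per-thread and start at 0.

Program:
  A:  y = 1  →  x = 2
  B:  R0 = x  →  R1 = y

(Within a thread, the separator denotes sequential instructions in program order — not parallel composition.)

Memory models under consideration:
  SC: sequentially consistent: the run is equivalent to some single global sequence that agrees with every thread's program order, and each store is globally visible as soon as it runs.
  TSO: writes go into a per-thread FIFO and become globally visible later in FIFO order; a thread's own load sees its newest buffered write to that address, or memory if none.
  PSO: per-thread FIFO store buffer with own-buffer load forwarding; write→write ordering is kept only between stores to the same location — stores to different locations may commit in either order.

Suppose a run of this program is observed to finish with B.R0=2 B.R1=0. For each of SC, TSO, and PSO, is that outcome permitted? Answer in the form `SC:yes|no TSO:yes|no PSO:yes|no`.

SC:no TSO:no PSO:yes

outcome vector order: (B.R0,B.R1)
[SC] allowed = {0/0 0/1 2/1}
[TSO] allowed = {0/0 0/1 2/1}
[PSO] allowed = {0/0 0/1 2/0 2/1}
target 2/0 ∈ {PSO}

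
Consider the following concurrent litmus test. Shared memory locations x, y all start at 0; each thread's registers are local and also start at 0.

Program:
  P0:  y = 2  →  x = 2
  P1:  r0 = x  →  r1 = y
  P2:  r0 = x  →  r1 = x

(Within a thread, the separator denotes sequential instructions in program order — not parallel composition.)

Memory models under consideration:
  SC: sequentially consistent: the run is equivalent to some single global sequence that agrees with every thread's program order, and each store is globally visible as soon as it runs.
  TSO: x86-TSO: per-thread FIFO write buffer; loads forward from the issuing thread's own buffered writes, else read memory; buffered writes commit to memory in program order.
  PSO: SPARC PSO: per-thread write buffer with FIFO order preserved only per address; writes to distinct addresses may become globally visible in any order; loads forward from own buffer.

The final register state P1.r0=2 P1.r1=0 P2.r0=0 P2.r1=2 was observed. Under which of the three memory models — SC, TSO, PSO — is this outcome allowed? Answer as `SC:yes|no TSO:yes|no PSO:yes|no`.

outcome vector order: (P1.r0,P1.r1,P2.r0,P2.r1)
SC: 9 outcomes — {<0 0 0 0>; <0 0 0 2>; <0 0 2 2>; <0 2 0 0>; <0 2 0 2>; <0 2 2 2>; <2 2 0 0>; <2 2 0 2>; <2 2 2 2>}
TSO: 9 outcomes — {<0 0 0 0>; <0 0 0 2>; <0 0 2 2>; <0 2 0 0>; <0 2 0 2>; <0 2 2 2>; <2 2 0 0>; <2 2 0 2>; <2 2 2 2>}
PSO: 12 outcomes — {<0 0 0 0>; <0 0 0 2>; <0 0 2 2>; <0 2 0 0>; <0 2 0 2>; <0 2 2 2>; <2 0 0 0>; <2 0 0 2>; <2 0 2 2>; <2 2 0 0>; <2 2 0 2>; <2 2 2 2>}
target <2 0 0 2> ∈ {PSO}

SC:no TSO:no PSO:yes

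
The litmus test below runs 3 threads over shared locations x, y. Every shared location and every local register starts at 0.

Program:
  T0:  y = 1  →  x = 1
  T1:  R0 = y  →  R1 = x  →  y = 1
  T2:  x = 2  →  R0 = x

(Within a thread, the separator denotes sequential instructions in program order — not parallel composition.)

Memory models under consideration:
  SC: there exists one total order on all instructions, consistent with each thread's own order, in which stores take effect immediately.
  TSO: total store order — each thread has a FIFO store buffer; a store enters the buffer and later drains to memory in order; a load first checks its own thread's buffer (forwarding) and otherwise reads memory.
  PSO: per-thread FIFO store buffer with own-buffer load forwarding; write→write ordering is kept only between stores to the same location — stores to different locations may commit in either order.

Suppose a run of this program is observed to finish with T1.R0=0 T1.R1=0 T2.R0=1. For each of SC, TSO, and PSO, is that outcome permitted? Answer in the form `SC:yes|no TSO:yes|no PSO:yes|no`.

outcome vector order: (T1.R0,T1.R1,T2.R0)
SC: 12 outcomes — {(0,0,1), (0,0,2), (0,1,1), (0,1,2), (0,2,1), (0,2,2), (1,0,1), (1,0,2), (1,1,1), (1,1,2), (1,2,1), (1,2,2)}
TSO: 12 outcomes — {(0,0,1), (0,0,2), (0,1,1), (0,1,2), (0,2,1), (0,2,2), (1,0,1), (1,0,2), (1,1,1), (1,1,2), (1,2,1), (1,2,2)}
PSO: 12 outcomes — {(0,0,1), (0,0,2), (0,1,1), (0,1,2), (0,2,1), (0,2,2), (1,0,1), (1,0,2), (1,1,1), (1,1,2), (1,2,1), (1,2,2)}
target (0,0,1) ∈ {SC,TSO,PSO}

SC:yes TSO:yes PSO:yes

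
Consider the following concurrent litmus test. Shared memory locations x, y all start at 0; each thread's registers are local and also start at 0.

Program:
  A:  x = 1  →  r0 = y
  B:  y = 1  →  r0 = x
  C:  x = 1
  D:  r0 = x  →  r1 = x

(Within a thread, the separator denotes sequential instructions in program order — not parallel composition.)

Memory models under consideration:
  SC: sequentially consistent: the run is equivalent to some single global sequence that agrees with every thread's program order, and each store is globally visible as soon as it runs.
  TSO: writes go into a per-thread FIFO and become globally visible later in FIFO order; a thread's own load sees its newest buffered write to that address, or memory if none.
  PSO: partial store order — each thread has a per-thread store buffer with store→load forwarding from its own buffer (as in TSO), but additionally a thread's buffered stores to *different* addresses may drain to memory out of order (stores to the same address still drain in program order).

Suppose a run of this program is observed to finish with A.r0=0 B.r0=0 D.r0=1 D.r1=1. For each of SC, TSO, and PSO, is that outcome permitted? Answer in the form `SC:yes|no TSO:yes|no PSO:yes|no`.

outcome vector order: (A.r0,B.r0,D.r0,D.r1)
SC: 9 outcomes — {0/1/0/0; 0/1/0/1; 0/1/1/1; 1/0/0/0; 1/0/0/1; 1/0/1/1; 1/1/0/0; 1/1/0/1; 1/1/1/1}
TSO: 12 outcomes — {0/0/0/0; 0/0/0/1; 0/0/1/1; 0/1/0/0; 0/1/0/1; 0/1/1/1; 1/0/0/0; 1/0/0/1; 1/0/1/1; 1/1/0/0; 1/1/0/1; 1/1/1/1}
PSO: 12 outcomes — {0/0/0/0; 0/0/0/1; 0/0/1/1; 0/1/0/0; 0/1/0/1; 0/1/1/1; 1/0/0/0; 1/0/0/1; 1/0/1/1; 1/1/0/0; 1/1/0/1; 1/1/1/1}
target 0/0/1/1 ∈ {TSO,PSO}

SC:no TSO:yes PSO:yes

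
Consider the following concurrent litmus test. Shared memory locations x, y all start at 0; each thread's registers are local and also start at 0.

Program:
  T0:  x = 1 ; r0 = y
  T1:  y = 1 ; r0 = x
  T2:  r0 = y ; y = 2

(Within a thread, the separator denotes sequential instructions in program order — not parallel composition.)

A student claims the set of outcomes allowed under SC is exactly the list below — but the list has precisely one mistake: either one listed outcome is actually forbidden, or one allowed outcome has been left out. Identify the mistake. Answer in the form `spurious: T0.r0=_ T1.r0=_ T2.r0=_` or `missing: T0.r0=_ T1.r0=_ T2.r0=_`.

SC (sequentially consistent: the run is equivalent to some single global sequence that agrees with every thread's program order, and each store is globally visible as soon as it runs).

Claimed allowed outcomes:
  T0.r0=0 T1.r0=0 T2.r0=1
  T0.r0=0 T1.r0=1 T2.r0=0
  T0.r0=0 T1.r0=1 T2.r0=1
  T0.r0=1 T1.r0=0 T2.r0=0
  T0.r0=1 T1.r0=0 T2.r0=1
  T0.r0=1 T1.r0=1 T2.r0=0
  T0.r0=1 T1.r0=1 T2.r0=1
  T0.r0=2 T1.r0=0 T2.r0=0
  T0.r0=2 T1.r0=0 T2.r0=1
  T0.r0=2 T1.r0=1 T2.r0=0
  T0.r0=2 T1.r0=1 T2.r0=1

outcome vector order: (T0.r0,T1.r0,T2.r0)
SC: 10 outcomes — {0/1/0, 0/1/1, 1/0/0, 1/0/1, 1/1/0, 1/1/1, 2/0/0, 2/0/1, 2/1/0, 2/1/1}
claimed∖SC = {0/0/1}

spurious: T0.r0=0 T1.r0=0 T2.r0=1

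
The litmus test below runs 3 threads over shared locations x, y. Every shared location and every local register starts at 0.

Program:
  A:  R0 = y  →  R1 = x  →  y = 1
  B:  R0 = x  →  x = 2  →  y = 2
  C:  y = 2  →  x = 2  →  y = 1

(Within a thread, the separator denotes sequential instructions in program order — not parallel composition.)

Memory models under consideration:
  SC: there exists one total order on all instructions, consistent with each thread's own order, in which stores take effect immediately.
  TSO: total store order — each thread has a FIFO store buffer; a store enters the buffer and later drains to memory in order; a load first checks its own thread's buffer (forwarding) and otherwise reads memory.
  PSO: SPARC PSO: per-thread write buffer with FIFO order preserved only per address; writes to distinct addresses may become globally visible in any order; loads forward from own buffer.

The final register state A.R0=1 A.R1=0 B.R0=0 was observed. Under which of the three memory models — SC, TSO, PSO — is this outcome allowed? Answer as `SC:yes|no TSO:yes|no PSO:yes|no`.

SC:no TSO:no PSO:yes

outcome vector order: (A.R0,A.R1,B.R0)
SC (10): (0,0,0), (0,0,2), (0,2,0), (0,2,2), (1,2,0), (1,2,2), (2,0,0), (2,0,2), (2,2,0), (2,2,2)
TSO (10): (0,0,0), (0,0,2), (0,2,0), (0,2,2), (1,2,0), (1,2,2), (2,0,0), (2,0,2), (2,2,0), (2,2,2)
PSO (12): (0,0,0), (0,0,2), (0,2,0), (0,2,2), (1,0,0), (1,0,2), (1,2,0), (1,2,2), (2,0,0), (2,0,2), (2,2,0), (2,2,2)
target (1,0,0) ∈ {PSO}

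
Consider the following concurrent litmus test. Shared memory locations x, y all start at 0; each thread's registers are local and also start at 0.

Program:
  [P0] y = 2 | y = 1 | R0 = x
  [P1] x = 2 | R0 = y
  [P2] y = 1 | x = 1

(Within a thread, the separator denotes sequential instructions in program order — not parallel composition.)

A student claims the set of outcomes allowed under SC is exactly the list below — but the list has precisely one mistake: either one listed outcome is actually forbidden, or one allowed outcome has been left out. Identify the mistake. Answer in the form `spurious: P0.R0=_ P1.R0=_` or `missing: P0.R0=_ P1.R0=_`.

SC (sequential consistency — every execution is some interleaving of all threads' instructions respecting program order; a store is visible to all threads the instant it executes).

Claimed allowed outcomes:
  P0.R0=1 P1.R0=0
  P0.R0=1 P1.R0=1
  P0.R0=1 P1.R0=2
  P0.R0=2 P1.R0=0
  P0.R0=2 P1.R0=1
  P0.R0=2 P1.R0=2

outcome vector order: (P0.R0,P1.R0)
[SC] allowed = {(0,1); (1,0); (1,1); (1,2); (2,0); (2,1); (2,2)}
SC∖claimed = {(0,1)}

missing: P0.R0=0 P1.R0=1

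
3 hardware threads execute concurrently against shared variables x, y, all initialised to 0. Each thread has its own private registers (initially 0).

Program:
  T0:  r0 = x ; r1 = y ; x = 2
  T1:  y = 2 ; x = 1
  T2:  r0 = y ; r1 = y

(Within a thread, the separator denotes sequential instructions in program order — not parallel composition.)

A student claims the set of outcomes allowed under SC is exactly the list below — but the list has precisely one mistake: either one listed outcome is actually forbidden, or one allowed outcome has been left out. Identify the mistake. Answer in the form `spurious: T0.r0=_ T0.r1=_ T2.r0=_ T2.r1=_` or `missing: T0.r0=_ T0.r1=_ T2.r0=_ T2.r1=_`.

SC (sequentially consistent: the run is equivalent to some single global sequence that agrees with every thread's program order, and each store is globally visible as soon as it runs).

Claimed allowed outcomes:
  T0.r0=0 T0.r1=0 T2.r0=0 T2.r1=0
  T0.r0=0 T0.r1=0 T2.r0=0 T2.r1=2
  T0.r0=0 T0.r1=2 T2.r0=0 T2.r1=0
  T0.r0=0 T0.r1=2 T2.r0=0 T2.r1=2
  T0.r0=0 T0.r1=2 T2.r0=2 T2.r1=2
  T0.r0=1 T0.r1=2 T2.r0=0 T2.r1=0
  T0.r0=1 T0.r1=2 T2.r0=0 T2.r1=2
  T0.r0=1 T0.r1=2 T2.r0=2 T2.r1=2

outcome vector order: (T0.r0,T0.r1,T2.r0,T2.r1)
under SC → (0,0,0,0); (0,0,0,2); (0,0,2,2); (0,2,0,0); (0,2,0,2); (0,2,2,2); (1,2,0,0); (1,2,0,2); (1,2,2,2)
SC∖claimed = {(0,0,2,2)}

missing: T0.r0=0 T0.r1=0 T2.r0=2 T2.r1=2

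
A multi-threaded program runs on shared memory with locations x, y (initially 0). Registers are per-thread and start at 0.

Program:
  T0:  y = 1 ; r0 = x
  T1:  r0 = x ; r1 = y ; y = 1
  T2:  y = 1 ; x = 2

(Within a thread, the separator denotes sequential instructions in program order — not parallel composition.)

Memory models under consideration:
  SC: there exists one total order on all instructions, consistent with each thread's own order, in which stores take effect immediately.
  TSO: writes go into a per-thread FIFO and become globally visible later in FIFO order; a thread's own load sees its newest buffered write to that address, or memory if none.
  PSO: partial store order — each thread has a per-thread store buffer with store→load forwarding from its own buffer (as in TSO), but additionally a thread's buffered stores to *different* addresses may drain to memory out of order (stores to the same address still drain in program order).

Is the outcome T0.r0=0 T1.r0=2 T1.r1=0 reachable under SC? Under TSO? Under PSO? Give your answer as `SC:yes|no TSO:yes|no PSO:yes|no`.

outcome vector order: (T0.r0,T1.r0,T1.r1)
SC (6): 000; 001; 021; 200; 201; 221
TSO (6): 000; 001; 021; 200; 201; 221
PSO (8): 000; 001; 020; 021; 200; 201; 220; 221
target 020 ∈ {PSO}

SC:no TSO:no PSO:yes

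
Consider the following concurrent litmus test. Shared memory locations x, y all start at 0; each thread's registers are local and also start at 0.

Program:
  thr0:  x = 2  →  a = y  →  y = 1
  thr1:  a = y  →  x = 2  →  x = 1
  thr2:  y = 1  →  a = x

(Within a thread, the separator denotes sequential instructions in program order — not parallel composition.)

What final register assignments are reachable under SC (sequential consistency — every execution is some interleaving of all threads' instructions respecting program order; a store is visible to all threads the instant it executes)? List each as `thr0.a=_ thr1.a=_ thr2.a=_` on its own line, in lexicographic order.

outcome vector order: (thr0.a,thr1.a,thr2.a)
|SC outcomes| = 10

thr0.a=0 thr1.a=0 thr2.a=1
thr0.a=0 thr1.a=0 thr2.a=2
thr0.a=0 thr1.a=1 thr2.a=1
thr0.a=0 thr1.a=1 thr2.a=2
thr0.a=1 thr1.a=0 thr2.a=0
thr0.a=1 thr1.a=0 thr2.a=1
thr0.a=1 thr1.a=0 thr2.a=2
thr0.a=1 thr1.a=1 thr2.a=0
thr0.a=1 thr1.a=1 thr2.a=1
thr0.a=1 thr1.a=1 thr2.a=2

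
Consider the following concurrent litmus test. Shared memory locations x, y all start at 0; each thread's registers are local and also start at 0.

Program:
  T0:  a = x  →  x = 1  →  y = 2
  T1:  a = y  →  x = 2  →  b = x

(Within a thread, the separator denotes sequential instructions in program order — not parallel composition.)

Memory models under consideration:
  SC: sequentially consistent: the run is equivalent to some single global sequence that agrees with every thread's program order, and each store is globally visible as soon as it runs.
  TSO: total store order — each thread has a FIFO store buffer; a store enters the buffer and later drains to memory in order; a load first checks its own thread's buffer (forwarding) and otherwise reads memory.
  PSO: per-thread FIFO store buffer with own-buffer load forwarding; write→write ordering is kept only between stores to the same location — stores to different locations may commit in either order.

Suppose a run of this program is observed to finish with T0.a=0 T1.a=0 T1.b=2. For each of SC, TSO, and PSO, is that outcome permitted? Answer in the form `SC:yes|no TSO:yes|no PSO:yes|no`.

SC:yes TSO:yes PSO:yes

outcome vector order: (T0.a,T1.a,T1.b)
[SC] allowed = {0/0/1, 0/0/2, 0/2/2, 2/0/1, 2/0/2}
[TSO] allowed = {0/0/1, 0/0/2, 0/2/2, 2/0/1, 2/0/2}
[PSO] allowed = {0/0/1, 0/0/2, 0/2/1, 0/2/2, 2/0/1, 2/0/2}
target 0/0/2 ∈ {SC,TSO,PSO}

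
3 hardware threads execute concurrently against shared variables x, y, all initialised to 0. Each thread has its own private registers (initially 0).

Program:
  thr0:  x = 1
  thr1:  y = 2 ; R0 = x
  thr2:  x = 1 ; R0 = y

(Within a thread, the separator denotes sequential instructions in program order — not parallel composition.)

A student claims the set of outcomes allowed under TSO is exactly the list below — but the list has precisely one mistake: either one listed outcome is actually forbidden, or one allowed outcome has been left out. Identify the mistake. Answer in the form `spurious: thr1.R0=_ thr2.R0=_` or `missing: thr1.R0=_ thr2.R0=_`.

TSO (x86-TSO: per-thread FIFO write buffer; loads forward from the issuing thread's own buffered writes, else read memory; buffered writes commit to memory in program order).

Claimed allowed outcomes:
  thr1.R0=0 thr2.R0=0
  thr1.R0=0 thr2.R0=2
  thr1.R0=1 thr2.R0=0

missing: thr1.R0=1 thr2.R0=2

outcome vector order: (thr1.R0,thr2.R0)
TSO (4): (0,0), (0,2), (1,0), (1,2)
TSO∖claimed = {(1,2)}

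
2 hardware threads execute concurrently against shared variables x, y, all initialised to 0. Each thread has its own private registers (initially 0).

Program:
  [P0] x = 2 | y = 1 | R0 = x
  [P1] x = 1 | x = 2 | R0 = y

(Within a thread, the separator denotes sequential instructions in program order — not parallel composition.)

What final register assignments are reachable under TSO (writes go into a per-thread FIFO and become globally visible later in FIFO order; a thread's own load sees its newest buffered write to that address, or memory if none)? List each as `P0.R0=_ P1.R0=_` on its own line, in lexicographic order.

outcome vector order: (P0.R0,P1.R0)
|TSO outcomes| = 4

P0.R0=1 P1.R0=0
P0.R0=1 P1.R0=1
P0.R0=2 P1.R0=0
P0.R0=2 P1.R0=1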